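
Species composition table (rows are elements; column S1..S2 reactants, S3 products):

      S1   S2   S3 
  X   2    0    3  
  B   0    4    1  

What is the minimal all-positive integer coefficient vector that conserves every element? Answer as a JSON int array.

X: 6·2+1·0 = 12 | 4·3 = 12
B: 6·0+1·4 = 4 | 4·1 = 4
gcd(6,1,4) = 1

Coefficients: [6, 1, 4]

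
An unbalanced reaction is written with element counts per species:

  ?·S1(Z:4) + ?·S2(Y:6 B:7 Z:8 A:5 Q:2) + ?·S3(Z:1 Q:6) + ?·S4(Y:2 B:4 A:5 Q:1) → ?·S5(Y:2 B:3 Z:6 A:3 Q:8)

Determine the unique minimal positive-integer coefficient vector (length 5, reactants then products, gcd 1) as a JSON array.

Y: 4·0+1·6+6·0+2·2 = 10 | 5·2 = 10
B: 4·0+1·7+6·0+2·4 = 15 | 5·3 = 15
Z: 4·4+1·8+6·1+2·0 = 30 | 5·6 = 30
A: 4·0+1·5+6·0+2·5 = 15 | 5·3 = 15
Q: 4·0+1·2+6·6+2·1 = 40 | 5·8 = 40
gcd(4,1,6,2,5) = 1

Coefficients: [4, 1, 6, 2, 5]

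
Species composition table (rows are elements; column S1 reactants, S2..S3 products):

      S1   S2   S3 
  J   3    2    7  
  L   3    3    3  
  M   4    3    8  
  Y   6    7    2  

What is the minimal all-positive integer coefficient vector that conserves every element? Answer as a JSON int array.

J: 5·3 = 15 | 4·2+1·7 = 15
L: 5·3 = 15 | 4·3+1·3 = 15
M: 5·4 = 20 | 4·3+1·8 = 20
Y: 5·6 = 30 | 4·7+1·2 = 30
gcd(5,4,1) = 1

Coefficients: [5, 4, 1]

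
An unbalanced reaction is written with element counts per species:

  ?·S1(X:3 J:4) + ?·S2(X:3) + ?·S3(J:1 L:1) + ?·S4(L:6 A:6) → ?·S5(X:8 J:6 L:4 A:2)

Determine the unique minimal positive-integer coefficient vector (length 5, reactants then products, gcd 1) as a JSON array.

Coefficients: [3, 5, 6, 1, 3]

X: 3·3+5·3+6·0+1·0 = 24 | 3·8 = 24
J: 3·4+5·0+6·1+1·0 = 18 | 3·6 = 18
L: 3·0+5·0+6·1+1·6 = 12 | 3·4 = 12
A: 3·0+5·0+6·0+1·6 = 6 | 3·2 = 6
gcd(3,5,6,1,3) = 1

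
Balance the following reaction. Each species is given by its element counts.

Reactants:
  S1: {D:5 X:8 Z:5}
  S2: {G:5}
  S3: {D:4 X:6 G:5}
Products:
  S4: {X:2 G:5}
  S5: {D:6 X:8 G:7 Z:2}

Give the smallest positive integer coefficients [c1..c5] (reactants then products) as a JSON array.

D: 2·5+5·0+5·4 = 30 | 3·0+5·6 = 30
X: 2·8+5·0+5·6 = 46 | 3·2+5·8 = 46
G: 2·0+5·5+5·5 = 50 | 3·5+5·7 = 50
Z: 2·5+5·0+5·0 = 10 | 3·0+5·2 = 10
gcd(2,5,5,3,5) = 1

Coefficients: [2, 5, 5, 3, 5]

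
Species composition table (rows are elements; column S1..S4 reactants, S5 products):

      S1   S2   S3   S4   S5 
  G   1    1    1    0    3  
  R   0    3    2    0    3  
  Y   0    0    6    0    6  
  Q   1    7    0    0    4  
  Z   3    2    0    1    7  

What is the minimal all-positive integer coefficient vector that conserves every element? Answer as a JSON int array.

Coefficients: [5, 1, 3, 4, 3]

G: 5·1+1·1+3·1+4·0 = 9 | 3·3 = 9
R: 5·0+1·3+3·2+4·0 = 9 | 3·3 = 9
Y: 5·0+1·0+3·6+4·0 = 18 | 3·6 = 18
Q: 5·1+1·7+3·0+4·0 = 12 | 3·4 = 12
Z: 5·3+1·2+3·0+4·1 = 21 | 3·7 = 21
gcd(5,1,3,4,3) = 1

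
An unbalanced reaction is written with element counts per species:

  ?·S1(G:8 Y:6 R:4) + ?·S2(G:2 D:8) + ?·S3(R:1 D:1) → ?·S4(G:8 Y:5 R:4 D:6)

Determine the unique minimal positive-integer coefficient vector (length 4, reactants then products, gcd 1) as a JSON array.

Coefficients: [5, 4, 4, 6]

G: 5·8+4·2+4·0 = 48 | 6·8 = 48
Y: 5·6+4·0+4·0 = 30 | 6·5 = 30
R: 5·4+4·0+4·1 = 24 | 6·4 = 24
D: 5·0+4·8+4·1 = 36 | 6·6 = 36
gcd(5,4,4,6) = 1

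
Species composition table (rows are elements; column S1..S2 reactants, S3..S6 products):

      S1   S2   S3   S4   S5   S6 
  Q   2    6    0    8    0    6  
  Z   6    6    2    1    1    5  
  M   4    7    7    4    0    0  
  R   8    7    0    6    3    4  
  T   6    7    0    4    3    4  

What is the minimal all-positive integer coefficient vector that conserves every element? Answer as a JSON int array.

Coefficients: [1, 4, 4, 1, 6, 3]

Q: 1·2+4·6 = 26 | 4·0+1·8+6·0+3·6 = 26
Z: 1·6+4·6 = 30 | 4·2+1·1+6·1+3·5 = 30
M: 1·4+4·7 = 32 | 4·7+1·4+6·0+3·0 = 32
R: 1·8+4·7 = 36 | 4·0+1·6+6·3+3·4 = 36
T: 1·6+4·7 = 34 | 4·0+1·4+6·3+3·4 = 34
gcd(1,4,4,1,6,3) = 1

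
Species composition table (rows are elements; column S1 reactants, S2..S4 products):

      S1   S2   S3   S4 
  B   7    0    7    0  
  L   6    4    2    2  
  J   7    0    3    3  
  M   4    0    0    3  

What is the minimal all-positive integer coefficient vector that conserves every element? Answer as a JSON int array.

B: 3·7 = 21 | 1·0+3·7+4·0 = 21
L: 3·6 = 18 | 1·4+3·2+4·2 = 18
J: 3·7 = 21 | 1·0+3·3+4·3 = 21
M: 3·4 = 12 | 1·0+3·0+4·3 = 12
gcd(3,1,3,4) = 1

Coefficients: [3, 1, 3, 4]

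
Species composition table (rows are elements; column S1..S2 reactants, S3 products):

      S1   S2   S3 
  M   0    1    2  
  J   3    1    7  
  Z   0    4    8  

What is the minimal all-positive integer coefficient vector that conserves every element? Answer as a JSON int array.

M: 5·0+6·1 = 6 | 3·2 = 6
J: 5·3+6·1 = 21 | 3·7 = 21
Z: 5·0+6·4 = 24 | 3·8 = 24
gcd(5,6,3) = 1

Coefficients: [5, 6, 3]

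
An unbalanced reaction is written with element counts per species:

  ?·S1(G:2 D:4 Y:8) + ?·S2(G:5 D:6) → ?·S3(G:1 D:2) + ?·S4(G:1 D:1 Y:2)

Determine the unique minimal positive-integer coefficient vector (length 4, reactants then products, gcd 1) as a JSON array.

Coefficients: [1, 1, 3, 4]

G: 1·2+1·5 = 7 | 3·1+4·1 = 7
D: 1·4+1·6 = 10 | 3·2+4·1 = 10
Y: 1·8+1·0 = 8 | 3·0+4·2 = 8
gcd(1,1,3,4) = 1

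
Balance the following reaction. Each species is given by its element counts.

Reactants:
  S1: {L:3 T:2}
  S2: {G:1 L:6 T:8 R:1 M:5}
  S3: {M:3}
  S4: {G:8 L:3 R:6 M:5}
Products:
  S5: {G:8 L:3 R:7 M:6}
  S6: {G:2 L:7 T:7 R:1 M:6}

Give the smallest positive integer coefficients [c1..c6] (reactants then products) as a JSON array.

G: 5·0+4·1+5·0+5·8 = 44 | 4·8+6·2 = 44
L: 5·3+4·6+5·0+5·3 = 54 | 4·3+6·7 = 54
T: 5·2+4·8+5·0+5·0 = 42 | 4·0+6·7 = 42
R: 5·0+4·1+5·0+5·6 = 34 | 4·7+6·1 = 34
M: 5·0+4·5+5·3+5·5 = 60 | 4·6+6·6 = 60
gcd(5,4,5,5,4,6) = 1

Coefficients: [5, 4, 5, 5, 4, 6]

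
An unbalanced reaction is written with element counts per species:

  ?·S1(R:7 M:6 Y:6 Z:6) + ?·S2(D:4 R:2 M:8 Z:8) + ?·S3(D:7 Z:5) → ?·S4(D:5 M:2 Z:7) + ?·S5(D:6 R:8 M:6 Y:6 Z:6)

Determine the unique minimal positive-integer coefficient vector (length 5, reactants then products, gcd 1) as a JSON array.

D: 2·0+1·4+4·7 = 32 | 4·5+2·6 = 32
R: 2·7+1·2+4·0 = 16 | 4·0+2·8 = 16
M: 2·6+1·8+4·0 = 20 | 4·2+2·6 = 20
Y: 2·6+1·0+4·0 = 12 | 4·0+2·6 = 12
Z: 2·6+1·8+4·5 = 40 | 4·7+2·6 = 40
gcd(2,1,4,4,2) = 1

Coefficients: [2, 1, 4, 4, 2]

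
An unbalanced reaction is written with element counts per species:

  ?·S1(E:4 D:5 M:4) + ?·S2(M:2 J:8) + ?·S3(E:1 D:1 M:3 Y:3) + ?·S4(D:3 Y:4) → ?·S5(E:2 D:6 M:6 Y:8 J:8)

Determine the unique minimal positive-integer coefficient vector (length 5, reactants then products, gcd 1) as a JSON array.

Coefficients: [1, 4, 4, 5, 4]

E: 1·4+4·0+4·1+5·0 = 8 | 4·2 = 8
D: 1·5+4·0+4·1+5·3 = 24 | 4·6 = 24
M: 1·4+4·2+4·3+5·0 = 24 | 4·6 = 24
Y: 1·0+4·0+4·3+5·4 = 32 | 4·8 = 32
J: 1·0+4·8+4·0+5·0 = 32 | 4·8 = 32
gcd(1,4,4,5,4) = 1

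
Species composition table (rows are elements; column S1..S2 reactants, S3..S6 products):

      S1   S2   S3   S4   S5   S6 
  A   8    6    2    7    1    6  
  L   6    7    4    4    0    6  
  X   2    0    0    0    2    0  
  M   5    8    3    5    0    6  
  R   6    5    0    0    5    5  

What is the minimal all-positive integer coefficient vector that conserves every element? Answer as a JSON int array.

A: 5·8+4·6 = 64 | 4·2+3·7+5·1+5·6 = 64
L: 5·6+4·7 = 58 | 4·4+3·4+5·0+5·6 = 58
X: 5·2+4·0 = 10 | 4·0+3·0+5·2+5·0 = 10
M: 5·5+4·8 = 57 | 4·3+3·5+5·0+5·6 = 57
R: 5·6+4·5 = 50 | 4·0+3·0+5·5+5·5 = 50
gcd(5,4,4,3,5,5) = 1

Coefficients: [5, 4, 4, 3, 5, 5]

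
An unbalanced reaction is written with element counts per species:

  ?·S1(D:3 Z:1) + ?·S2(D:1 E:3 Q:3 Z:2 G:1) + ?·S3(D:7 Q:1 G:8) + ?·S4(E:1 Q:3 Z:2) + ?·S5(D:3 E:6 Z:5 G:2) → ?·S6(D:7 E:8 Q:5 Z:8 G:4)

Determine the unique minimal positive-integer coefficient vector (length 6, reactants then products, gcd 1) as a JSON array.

D: 4·3+4·1+1·7+4·0+4·3 = 35 | 5·7 = 35
E: 4·0+4·3+1·0+4·1+4·6 = 40 | 5·8 = 40
Q: 4·0+4·3+1·1+4·3+4·0 = 25 | 5·5 = 25
Z: 4·1+4·2+1·0+4·2+4·5 = 40 | 5·8 = 40
G: 4·0+4·1+1·8+4·0+4·2 = 20 | 5·4 = 20
gcd(4,4,1,4,4,5) = 1

Coefficients: [4, 4, 1, 4, 4, 5]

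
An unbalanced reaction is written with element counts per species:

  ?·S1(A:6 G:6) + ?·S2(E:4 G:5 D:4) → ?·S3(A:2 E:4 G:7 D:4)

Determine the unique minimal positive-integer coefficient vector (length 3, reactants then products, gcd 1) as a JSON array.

A: 1·6+3·0 = 6 | 3·2 = 6
E: 1·0+3·4 = 12 | 3·4 = 12
G: 1·6+3·5 = 21 | 3·7 = 21
D: 1·0+3·4 = 12 | 3·4 = 12
gcd(1,3,3) = 1

Coefficients: [1, 3, 3]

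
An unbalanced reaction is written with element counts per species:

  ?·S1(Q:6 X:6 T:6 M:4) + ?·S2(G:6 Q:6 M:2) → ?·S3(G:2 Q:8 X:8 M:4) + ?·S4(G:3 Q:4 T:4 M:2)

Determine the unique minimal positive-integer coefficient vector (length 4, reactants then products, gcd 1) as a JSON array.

Coefficients: [4, 4, 3, 6]

G: 4·0+4·6 = 24 | 3·2+6·3 = 24
Q: 4·6+4·6 = 48 | 3·8+6·4 = 48
X: 4·6+4·0 = 24 | 3·8+6·0 = 24
T: 4·6+4·0 = 24 | 3·0+6·4 = 24
M: 4·4+4·2 = 24 | 3·4+6·2 = 24
gcd(4,4,3,6) = 1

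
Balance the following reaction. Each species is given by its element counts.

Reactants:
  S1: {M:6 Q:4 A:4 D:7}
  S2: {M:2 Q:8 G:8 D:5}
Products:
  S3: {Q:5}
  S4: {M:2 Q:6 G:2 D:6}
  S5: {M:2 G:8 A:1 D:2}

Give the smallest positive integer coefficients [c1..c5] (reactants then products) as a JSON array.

Coefficients: [1, 5, 4, 4, 4]

M: 1·6+5·2 = 16 | 4·0+4·2+4·2 = 16
Q: 1·4+5·8 = 44 | 4·5+4·6+4·0 = 44
G: 1·0+5·8 = 40 | 4·0+4·2+4·8 = 40
A: 1·4+5·0 = 4 | 4·0+4·0+4·1 = 4
D: 1·7+5·5 = 32 | 4·0+4·6+4·2 = 32
gcd(1,5,4,4,4) = 1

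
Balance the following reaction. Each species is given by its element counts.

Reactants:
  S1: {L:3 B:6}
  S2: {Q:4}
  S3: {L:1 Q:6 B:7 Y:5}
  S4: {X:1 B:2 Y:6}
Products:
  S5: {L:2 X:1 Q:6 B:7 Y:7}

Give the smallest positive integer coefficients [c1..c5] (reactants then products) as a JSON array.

L: 3·3+6·0+1·1+5·0 = 10 | 5·2 = 10
X: 3·0+6·0+1·0+5·1 = 5 | 5·1 = 5
Q: 3·0+6·4+1·6+5·0 = 30 | 5·6 = 30
B: 3·6+6·0+1·7+5·2 = 35 | 5·7 = 35
Y: 3·0+6·0+1·5+5·6 = 35 | 5·7 = 35
gcd(3,6,1,5,5) = 1

Coefficients: [3, 6, 1, 5, 5]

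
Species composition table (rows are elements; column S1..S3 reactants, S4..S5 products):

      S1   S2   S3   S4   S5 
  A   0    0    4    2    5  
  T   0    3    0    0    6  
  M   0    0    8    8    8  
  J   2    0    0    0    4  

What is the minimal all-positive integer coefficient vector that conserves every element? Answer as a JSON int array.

A: 4·0+4·0+3·4 = 12 | 1·2+2·5 = 12
T: 4·0+4·3+3·0 = 12 | 1·0+2·6 = 12
M: 4·0+4·0+3·8 = 24 | 1·8+2·8 = 24
J: 4·2+4·0+3·0 = 8 | 1·0+2·4 = 8
gcd(4,4,3,1,2) = 1

Coefficients: [4, 4, 3, 1, 2]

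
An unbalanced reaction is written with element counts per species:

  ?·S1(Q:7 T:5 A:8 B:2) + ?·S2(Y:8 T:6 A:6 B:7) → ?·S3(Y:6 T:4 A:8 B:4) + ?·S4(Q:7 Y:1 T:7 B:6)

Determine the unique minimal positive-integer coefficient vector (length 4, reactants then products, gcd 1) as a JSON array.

Q: 2·7+4·0 = 14 | 5·0+2·7 = 14
Y: 2·0+4·8 = 32 | 5·6+2·1 = 32
T: 2·5+4·6 = 34 | 5·4+2·7 = 34
A: 2·8+4·6 = 40 | 5·8+2·0 = 40
B: 2·2+4·7 = 32 | 5·4+2·6 = 32
gcd(2,4,5,2) = 1

Coefficients: [2, 4, 5, 2]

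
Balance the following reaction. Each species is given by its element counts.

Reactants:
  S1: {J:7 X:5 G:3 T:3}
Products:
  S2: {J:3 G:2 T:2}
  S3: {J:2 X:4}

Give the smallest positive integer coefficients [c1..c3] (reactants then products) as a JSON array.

J: 4·7 = 28 | 6·3+5·2 = 28
X: 4·5 = 20 | 6·0+5·4 = 20
G: 4·3 = 12 | 6·2+5·0 = 12
T: 4·3 = 12 | 6·2+5·0 = 12
gcd(4,6,5) = 1

Coefficients: [4, 6, 5]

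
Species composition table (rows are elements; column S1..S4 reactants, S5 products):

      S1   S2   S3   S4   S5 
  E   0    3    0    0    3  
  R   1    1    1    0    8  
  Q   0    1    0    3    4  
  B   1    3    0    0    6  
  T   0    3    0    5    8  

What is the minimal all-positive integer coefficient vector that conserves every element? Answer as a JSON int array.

Coefficients: [3, 1, 4, 1, 1]

E: 3·0+1·3+4·0+1·0 = 3 | 1·3 = 3
R: 3·1+1·1+4·1+1·0 = 8 | 1·8 = 8
Q: 3·0+1·1+4·0+1·3 = 4 | 1·4 = 4
B: 3·1+1·3+4·0+1·0 = 6 | 1·6 = 6
T: 3·0+1·3+4·0+1·5 = 8 | 1·8 = 8
gcd(3,1,4,1,1) = 1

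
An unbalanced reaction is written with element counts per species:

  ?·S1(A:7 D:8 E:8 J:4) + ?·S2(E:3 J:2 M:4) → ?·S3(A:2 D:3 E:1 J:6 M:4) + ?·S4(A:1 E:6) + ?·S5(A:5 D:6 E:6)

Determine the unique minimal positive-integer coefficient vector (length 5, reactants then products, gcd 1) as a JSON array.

A: 6·7+6·0 = 42 | 6·2+5·1+5·5 = 42
D: 6·8+6·0 = 48 | 6·3+5·0+5·6 = 48
E: 6·8+6·3 = 66 | 6·1+5·6+5·6 = 66
J: 6·4+6·2 = 36 | 6·6+5·0+5·0 = 36
M: 6·0+6·4 = 24 | 6·4+5·0+5·0 = 24
gcd(6,6,6,5,5) = 1

Coefficients: [6, 6, 6, 5, 5]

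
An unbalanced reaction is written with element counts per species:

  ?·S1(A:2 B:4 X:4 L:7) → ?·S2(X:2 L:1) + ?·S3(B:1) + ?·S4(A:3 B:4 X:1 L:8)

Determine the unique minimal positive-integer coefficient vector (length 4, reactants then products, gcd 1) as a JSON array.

Coefficients: [3, 5, 4, 2]

A: 3·2 = 6 | 5·0+4·0+2·3 = 6
B: 3·4 = 12 | 5·0+4·1+2·4 = 12
X: 3·4 = 12 | 5·2+4·0+2·1 = 12
L: 3·7 = 21 | 5·1+4·0+2·8 = 21
gcd(3,5,4,2) = 1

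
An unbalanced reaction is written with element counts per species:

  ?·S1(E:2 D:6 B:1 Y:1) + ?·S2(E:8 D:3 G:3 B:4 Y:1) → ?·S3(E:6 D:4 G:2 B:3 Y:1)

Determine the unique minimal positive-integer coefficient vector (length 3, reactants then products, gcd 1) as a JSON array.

E: 1·2+2·8 = 18 | 3·6 = 18
D: 1·6+2·3 = 12 | 3·4 = 12
G: 1·0+2·3 = 6 | 3·2 = 6
B: 1·1+2·4 = 9 | 3·3 = 9
Y: 1·1+2·1 = 3 | 3·1 = 3
gcd(1,2,3) = 1

Coefficients: [1, 2, 3]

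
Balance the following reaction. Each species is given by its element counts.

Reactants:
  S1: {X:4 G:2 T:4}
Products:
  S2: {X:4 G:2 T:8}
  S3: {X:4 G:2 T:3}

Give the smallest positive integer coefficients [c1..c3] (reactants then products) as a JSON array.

X: 5·4 = 20 | 1·4+4·4 = 20
G: 5·2 = 10 | 1·2+4·2 = 10
T: 5·4 = 20 | 1·8+4·3 = 20
gcd(5,1,4) = 1

Coefficients: [5, 1, 4]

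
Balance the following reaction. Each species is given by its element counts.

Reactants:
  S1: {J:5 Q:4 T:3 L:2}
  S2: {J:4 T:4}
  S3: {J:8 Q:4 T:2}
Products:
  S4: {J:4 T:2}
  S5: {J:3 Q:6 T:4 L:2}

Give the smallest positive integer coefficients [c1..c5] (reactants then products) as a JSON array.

J: 2·5+3·4+1·8 = 30 | 6·4+2·3 = 30
Q: 2·4+3·0+1·4 = 12 | 6·0+2·6 = 12
T: 2·3+3·4+1·2 = 20 | 6·2+2·4 = 20
L: 2·2+3·0+1·0 = 4 | 6·0+2·2 = 4
gcd(2,3,1,6,2) = 1

Coefficients: [2, 3, 1, 6, 2]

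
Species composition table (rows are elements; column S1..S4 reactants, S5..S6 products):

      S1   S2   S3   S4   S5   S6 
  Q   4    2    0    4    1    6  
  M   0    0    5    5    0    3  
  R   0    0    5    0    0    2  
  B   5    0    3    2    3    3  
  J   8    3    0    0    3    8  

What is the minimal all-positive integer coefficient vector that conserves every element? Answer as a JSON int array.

Coefficients: [5, 6, 2, 1, 6, 5]

Q: 5·4+6·2+2·0+1·4 = 36 | 6·1+5·6 = 36
M: 5·0+6·0+2·5+1·5 = 15 | 6·0+5·3 = 15
R: 5·0+6·0+2·5+1·0 = 10 | 6·0+5·2 = 10
B: 5·5+6·0+2·3+1·2 = 33 | 6·3+5·3 = 33
J: 5·8+6·3+2·0+1·0 = 58 | 6·3+5·8 = 58
gcd(5,6,2,1,6,5) = 1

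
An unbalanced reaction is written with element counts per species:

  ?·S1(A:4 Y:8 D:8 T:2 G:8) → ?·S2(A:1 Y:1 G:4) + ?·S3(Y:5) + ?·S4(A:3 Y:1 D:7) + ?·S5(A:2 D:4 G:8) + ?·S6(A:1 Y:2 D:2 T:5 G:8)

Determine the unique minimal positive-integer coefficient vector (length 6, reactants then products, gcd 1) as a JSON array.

Coefficients: [5, 2, 6, 4, 2, 2]

A: 5·4 = 20 | 2·1+6·0+4·3+2·2+2·1 = 20
Y: 5·8 = 40 | 2·1+6·5+4·1+2·0+2·2 = 40
D: 5·8 = 40 | 2·0+6·0+4·7+2·4+2·2 = 40
T: 5·2 = 10 | 2·0+6·0+4·0+2·0+2·5 = 10
G: 5·8 = 40 | 2·4+6·0+4·0+2·8+2·8 = 40
gcd(5,2,6,4,2,2) = 1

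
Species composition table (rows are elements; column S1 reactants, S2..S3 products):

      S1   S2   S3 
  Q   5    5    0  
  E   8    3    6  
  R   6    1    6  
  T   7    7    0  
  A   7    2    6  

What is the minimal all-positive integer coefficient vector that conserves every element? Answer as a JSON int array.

Q: 6·5 = 30 | 6·5+5·0 = 30
E: 6·8 = 48 | 6·3+5·6 = 48
R: 6·6 = 36 | 6·1+5·6 = 36
T: 6·7 = 42 | 6·7+5·0 = 42
A: 6·7 = 42 | 6·2+5·6 = 42
gcd(6,6,5) = 1

Coefficients: [6, 6, 5]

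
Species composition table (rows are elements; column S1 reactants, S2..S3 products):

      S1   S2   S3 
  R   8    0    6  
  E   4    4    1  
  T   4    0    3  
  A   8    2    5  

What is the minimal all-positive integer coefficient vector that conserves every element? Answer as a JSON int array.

Coefficients: [3, 2, 4]

R: 3·8 = 24 | 2·0+4·6 = 24
E: 3·4 = 12 | 2·4+4·1 = 12
T: 3·4 = 12 | 2·0+4·3 = 12
A: 3·8 = 24 | 2·2+4·5 = 24
gcd(3,2,4) = 1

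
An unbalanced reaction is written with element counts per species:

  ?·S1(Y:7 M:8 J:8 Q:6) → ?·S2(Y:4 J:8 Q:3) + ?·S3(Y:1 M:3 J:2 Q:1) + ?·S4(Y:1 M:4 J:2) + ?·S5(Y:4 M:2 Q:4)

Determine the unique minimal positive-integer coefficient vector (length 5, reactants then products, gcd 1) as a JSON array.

Y: 4·7 = 28 | 2·4+6·1+2·1+3·4 = 28
M: 4·8 = 32 | 2·0+6·3+2·4+3·2 = 32
J: 4·8 = 32 | 2·8+6·2+2·2+3·0 = 32
Q: 4·6 = 24 | 2·3+6·1+2·0+3·4 = 24
gcd(4,2,6,2,3) = 1

Coefficients: [4, 2, 6, 2, 3]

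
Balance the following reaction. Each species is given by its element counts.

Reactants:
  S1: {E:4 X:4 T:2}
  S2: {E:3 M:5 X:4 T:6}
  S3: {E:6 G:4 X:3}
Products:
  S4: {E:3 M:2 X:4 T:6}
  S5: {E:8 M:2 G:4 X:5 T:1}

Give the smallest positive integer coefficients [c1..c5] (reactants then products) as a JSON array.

E: 3·4+4·3+6·6 = 60 | 4·3+6·8 = 60
M: 3·0+4·5+6·0 = 20 | 4·2+6·2 = 20
G: 3·0+4·0+6·4 = 24 | 4·0+6·4 = 24
X: 3·4+4·4+6·3 = 46 | 4·4+6·5 = 46
T: 3·2+4·6+6·0 = 30 | 4·6+6·1 = 30
gcd(3,4,6,4,6) = 1

Coefficients: [3, 4, 6, 4, 6]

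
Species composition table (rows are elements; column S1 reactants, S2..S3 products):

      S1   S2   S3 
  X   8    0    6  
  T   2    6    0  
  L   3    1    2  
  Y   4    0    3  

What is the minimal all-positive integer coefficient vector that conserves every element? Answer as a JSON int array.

Coefficients: [3, 1, 4]

X: 3·8 = 24 | 1·0+4·6 = 24
T: 3·2 = 6 | 1·6+4·0 = 6
L: 3·3 = 9 | 1·1+4·2 = 9
Y: 3·4 = 12 | 1·0+4·3 = 12
gcd(3,1,4) = 1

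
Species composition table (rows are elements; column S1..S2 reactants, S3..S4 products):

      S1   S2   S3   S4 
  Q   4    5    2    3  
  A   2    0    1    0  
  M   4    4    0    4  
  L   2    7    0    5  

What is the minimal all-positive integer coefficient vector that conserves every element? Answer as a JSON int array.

Q: 2·4+3·5 = 23 | 4·2+5·3 = 23
A: 2·2+3·0 = 4 | 4·1+5·0 = 4
M: 2·4+3·4 = 20 | 4·0+5·4 = 20
L: 2·2+3·7 = 25 | 4·0+5·5 = 25
gcd(2,3,4,5) = 1

Coefficients: [2, 3, 4, 5]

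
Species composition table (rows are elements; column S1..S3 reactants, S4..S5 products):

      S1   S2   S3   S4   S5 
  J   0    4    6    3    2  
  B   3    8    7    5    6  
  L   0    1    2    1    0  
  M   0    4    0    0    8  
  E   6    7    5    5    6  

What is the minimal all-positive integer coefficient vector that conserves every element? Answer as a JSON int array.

J: 2·0+2·4+2·6 = 20 | 6·3+1·2 = 20
B: 2·3+2·8+2·7 = 36 | 6·5+1·6 = 36
L: 2·0+2·1+2·2 = 6 | 6·1+1·0 = 6
M: 2·0+2·4+2·0 = 8 | 6·0+1·8 = 8
E: 2·6+2·7+2·5 = 36 | 6·5+1·6 = 36
gcd(2,2,2,6,1) = 1

Coefficients: [2, 2, 2, 6, 1]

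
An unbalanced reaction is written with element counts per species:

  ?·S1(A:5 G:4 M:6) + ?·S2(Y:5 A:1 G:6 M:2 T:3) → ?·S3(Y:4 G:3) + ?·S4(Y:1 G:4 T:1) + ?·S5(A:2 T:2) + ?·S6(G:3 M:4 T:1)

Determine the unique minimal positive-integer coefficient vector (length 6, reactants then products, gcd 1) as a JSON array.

Y: 1·0+5·5 = 25 | 6·4+1·1+5·0+4·0 = 25
A: 1·5+5·1 = 10 | 6·0+1·0+5·2+4·0 = 10
G: 1·4+5·6 = 34 | 6·3+1·4+5·0+4·3 = 34
M: 1·6+5·2 = 16 | 6·0+1·0+5·0+4·4 = 16
T: 1·0+5·3 = 15 | 6·0+1·1+5·2+4·1 = 15
gcd(1,5,6,1,5,4) = 1

Coefficients: [1, 5, 6, 1, 5, 4]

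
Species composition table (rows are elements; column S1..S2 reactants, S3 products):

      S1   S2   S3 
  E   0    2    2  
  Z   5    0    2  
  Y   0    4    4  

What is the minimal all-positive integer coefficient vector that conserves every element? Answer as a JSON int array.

E: 2·0+5·2 = 10 | 5·2 = 10
Z: 2·5+5·0 = 10 | 5·2 = 10
Y: 2·0+5·4 = 20 | 5·4 = 20
gcd(2,5,5) = 1

Coefficients: [2, 5, 5]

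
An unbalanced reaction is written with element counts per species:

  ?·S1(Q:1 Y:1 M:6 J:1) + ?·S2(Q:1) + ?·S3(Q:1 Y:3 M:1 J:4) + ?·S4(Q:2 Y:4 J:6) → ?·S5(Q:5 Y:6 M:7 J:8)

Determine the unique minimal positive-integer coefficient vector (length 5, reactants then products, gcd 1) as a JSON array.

Q: 2·1+4·1+2·1+1·2 = 10 | 2·5 = 10
Y: 2·1+4·0+2·3+1·4 = 12 | 2·6 = 12
M: 2·6+4·0+2·1+1·0 = 14 | 2·7 = 14
J: 2·1+4·0+2·4+1·6 = 16 | 2·8 = 16
gcd(2,4,2,1,2) = 1

Coefficients: [2, 4, 2, 1, 2]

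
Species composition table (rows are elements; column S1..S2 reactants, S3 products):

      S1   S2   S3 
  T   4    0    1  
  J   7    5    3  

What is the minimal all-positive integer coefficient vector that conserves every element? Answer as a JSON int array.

T: 1·4+1·0 = 4 | 4·1 = 4
J: 1·7+1·5 = 12 | 4·3 = 12
gcd(1,1,4) = 1

Coefficients: [1, 1, 4]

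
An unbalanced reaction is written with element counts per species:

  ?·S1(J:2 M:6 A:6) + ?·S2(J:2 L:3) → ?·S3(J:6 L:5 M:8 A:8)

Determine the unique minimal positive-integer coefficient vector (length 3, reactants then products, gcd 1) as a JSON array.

J: 4·2+5·2 = 18 | 3·6 = 18
L: 4·0+5·3 = 15 | 3·5 = 15
M: 4·6+5·0 = 24 | 3·8 = 24
A: 4·6+5·0 = 24 | 3·8 = 24
gcd(4,5,3) = 1

Coefficients: [4, 5, 3]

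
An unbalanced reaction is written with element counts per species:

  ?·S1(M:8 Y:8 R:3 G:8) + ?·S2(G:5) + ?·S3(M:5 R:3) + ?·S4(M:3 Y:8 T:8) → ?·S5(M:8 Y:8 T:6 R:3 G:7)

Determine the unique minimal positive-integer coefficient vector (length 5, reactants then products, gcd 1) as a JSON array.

Coefficients: [1, 4, 3, 3, 4]

M: 1·8+4·0+3·5+3·3 = 32 | 4·8 = 32
Y: 1·8+4·0+3·0+3·8 = 32 | 4·8 = 32
T: 1·0+4·0+3·0+3·8 = 24 | 4·6 = 24
R: 1·3+4·0+3·3+3·0 = 12 | 4·3 = 12
G: 1·8+4·5+3·0+3·0 = 28 | 4·7 = 28
gcd(1,4,3,3,4) = 1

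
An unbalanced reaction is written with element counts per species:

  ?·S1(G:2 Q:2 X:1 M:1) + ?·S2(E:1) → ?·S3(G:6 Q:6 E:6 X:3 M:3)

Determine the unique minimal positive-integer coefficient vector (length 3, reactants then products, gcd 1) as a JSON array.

G: 3·2+6·0 = 6 | 1·6 = 6
Q: 3·2+6·0 = 6 | 1·6 = 6
E: 3·0+6·1 = 6 | 1·6 = 6
X: 3·1+6·0 = 3 | 1·3 = 3
M: 3·1+6·0 = 3 | 1·3 = 3
gcd(3,6,1) = 1

Coefficients: [3, 6, 1]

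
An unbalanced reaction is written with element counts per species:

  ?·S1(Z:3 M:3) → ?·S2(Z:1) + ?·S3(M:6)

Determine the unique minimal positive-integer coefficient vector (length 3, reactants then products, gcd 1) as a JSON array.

Z: 2·3 = 6 | 6·1+1·0 = 6
M: 2·3 = 6 | 6·0+1·6 = 6
gcd(2,6,1) = 1

Coefficients: [2, 6, 1]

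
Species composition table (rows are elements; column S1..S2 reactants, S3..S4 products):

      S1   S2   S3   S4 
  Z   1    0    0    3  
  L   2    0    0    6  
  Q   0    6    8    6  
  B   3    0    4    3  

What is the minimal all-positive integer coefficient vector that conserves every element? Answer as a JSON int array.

Z: 6·1+6·0 = 6 | 3·0+2·3 = 6
L: 6·2+6·0 = 12 | 3·0+2·6 = 12
Q: 6·0+6·6 = 36 | 3·8+2·6 = 36
B: 6·3+6·0 = 18 | 3·4+2·3 = 18
gcd(6,6,3,2) = 1

Coefficients: [6, 6, 3, 2]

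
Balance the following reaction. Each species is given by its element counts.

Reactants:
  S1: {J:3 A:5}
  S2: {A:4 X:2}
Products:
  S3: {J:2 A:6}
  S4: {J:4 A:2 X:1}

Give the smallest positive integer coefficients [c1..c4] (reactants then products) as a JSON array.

Coefficients: [6, 1, 5, 2]

J: 6·3+1·0 = 18 | 5·2+2·4 = 18
A: 6·5+1·4 = 34 | 5·6+2·2 = 34
X: 6·0+1·2 = 2 | 5·0+2·1 = 2
gcd(6,1,5,2) = 1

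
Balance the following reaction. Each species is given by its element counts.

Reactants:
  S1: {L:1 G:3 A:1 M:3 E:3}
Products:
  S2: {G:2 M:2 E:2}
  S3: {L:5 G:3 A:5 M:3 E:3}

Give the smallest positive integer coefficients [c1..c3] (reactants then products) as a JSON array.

L: 5·1 = 5 | 6·0+1·5 = 5
G: 5·3 = 15 | 6·2+1·3 = 15
A: 5·1 = 5 | 6·0+1·5 = 5
M: 5·3 = 15 | 6·2+1·3 = 15
E: 5·3 = 15 | 6·2+1·3 = 15
gcd(5,6,1) = 1

Coefficients: [5, 6, 1]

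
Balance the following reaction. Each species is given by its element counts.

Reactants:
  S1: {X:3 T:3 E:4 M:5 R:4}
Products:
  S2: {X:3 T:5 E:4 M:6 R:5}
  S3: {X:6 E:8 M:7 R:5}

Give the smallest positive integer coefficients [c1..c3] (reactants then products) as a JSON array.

X: 5·3 = 15 | 3·3+1·6 = 15
T: 5·3 = 15 | 3·5+1·0 = 15
E: 5·4 = 20 | 3·4+1·8 = 20
M: 5·5 = 25 | 3·6+1·7 = 25
R: 5·4 = 20 | 3·5+1·5 = 20
gcd(5,3,1) = 1

Coefficients: [5, 3, 1]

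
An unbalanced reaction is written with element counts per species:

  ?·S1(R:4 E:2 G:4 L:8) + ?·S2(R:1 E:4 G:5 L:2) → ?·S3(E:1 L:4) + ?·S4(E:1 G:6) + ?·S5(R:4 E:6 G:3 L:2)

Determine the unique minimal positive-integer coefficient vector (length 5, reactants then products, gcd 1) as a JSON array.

R: 1·4+4·1 = 8 | 3·0+3·0+2·4 = 8
E: 1·2+4·4 = 18 | 3·1+3·1+2·6 = 18
G: 1·4+4·5 = 24 | 3·0+3·6+2·3 = 24
L: 1·8+4·2 = 16 | 3·4+3·0+2·2 = 16
gcd(1,4,3,3,2) = 1

Coefficients: [1, 4, 3, 3, 2]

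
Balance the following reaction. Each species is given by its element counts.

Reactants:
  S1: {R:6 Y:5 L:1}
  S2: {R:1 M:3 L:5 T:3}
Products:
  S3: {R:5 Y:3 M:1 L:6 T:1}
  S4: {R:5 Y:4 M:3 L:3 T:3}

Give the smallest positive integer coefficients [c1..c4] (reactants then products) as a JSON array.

Coefficients: [5, 5, 3, 4]

R: 5·6+5·1 = 35 | 3·5+4·5 = 35
Y: 5·5+5·0 = 25 | 3·3+4·4 = 25
M: 5·0+5·3 = 15 | 3·1+4·3 = 15
L: 5·1+5·5 = 30 | 3·6+4·3 = 30
T: 5·0+5·3 = 15 | 3·1+4·3 = 15
gcd(5,5,3,4) = 1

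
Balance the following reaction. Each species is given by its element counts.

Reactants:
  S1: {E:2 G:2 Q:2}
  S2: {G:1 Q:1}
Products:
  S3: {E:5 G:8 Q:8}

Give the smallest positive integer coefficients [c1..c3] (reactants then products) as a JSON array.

Coefficients: [5, 6, 2]

E: 5·2+6·0 = 10 | 2·5 = 10
G: 5·2+6·1 = 16 | 2·8 = 16
Q: 5·2+6·1 = 16 | 2·8 = 16
gcd(5,6,2) = 1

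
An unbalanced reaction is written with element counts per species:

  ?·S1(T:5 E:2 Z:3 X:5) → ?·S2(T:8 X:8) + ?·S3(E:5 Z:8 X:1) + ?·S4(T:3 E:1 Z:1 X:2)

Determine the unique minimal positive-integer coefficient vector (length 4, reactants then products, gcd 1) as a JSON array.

Coefficients: [6, 3, 2, 2]

T: 6·5 = 30 | 3·8+2·0+2·3 = 30
E: 6·2 = 12 | 3·0+2·5+2·1 = 12
Z: 6·3 = 18 | 3·0+2·8+2·1 = 18
X: 6·5 = 30 | 3·8+2·1+2·2 = 30
gcd(6,3,2,2) = 1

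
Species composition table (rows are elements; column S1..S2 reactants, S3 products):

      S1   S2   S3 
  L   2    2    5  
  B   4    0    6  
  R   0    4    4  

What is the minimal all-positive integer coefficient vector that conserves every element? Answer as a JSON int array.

L: 3·2+2·2 = 10 | 2·5 = 10
B: 3·4+2·0 = 12 | 2·6 = 12
R: 3·0+2·4 = 8 | 2·4 = 8
gcd(3,2,2) = 1

Coefficients: [3, 2, 2]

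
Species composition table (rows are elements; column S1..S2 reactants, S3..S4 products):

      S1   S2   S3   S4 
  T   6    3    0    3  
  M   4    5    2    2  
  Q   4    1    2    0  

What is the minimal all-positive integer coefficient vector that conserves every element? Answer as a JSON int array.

T: 1·6+2·3 = 12 | 3·0+4·3 = 12
M: 1·4+2·5 = 14 | 3·2+4·2 = 14
Q: 1·4+2·1 = 6 | 3·2+4·0 = 6
gcd(1,2,3,4) = 1

Coefficients: [1, 2, 3, 4]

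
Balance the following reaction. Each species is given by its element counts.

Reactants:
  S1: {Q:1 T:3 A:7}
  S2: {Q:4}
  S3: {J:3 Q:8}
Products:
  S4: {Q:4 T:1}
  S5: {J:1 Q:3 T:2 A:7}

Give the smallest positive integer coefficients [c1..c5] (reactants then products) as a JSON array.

Coefficients: [6, 5, 2, 6, 6]

J: 6·0+5·0+2·3 = 6 | 6·0+6·1 = 6
Q: 6·1+5·4+2·8 = 42 | 6·4+6·3 = 42
T: 6·3+5·0+2·0 = 18 | 6·1+6·2 = 18
A: 6·7+5·0+2·0 = 42 | 6·0+6·7 = 42
gcd(6,5,2,6,6) = 1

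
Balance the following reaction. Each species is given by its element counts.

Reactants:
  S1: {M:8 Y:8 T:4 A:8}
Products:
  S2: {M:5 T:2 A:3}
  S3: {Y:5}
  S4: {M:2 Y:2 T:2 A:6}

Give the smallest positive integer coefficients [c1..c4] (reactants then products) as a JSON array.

Coefficients: [3, 4, 4, 2]

M: 3·8 = 24 | 4·5+4·0+2·2 = 24
Y: 3·8 = 24 | 4·0+4·5+2·2 = 24
T: 3·4 = 12 | 4·2+4·0+2·2 = 12
A: 3·8 = 24 | 4·3+4·0+2·6 = 24
gcd(3,4,4,2) = 1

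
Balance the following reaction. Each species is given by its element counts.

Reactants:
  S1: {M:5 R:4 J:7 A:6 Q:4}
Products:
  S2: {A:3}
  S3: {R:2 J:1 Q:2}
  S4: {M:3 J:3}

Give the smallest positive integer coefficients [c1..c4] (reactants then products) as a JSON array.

M: 3·5 = 15 | 6·0+6·0+5·3 = 15
R: 3·4 = 12 | 6·0+6·2+5·0 = 12
J: 3·7 = 21 | 6·0+6·1+5·3 = 21
A: 3·6 = 18 | 6·3+6·0+5·0 = 18
Q: 3·4 = 12 | 6·0+6·2+5·0 = 12
gcd(3,6,6,5) = 1

Coefficients: [3, 6, 6, 5]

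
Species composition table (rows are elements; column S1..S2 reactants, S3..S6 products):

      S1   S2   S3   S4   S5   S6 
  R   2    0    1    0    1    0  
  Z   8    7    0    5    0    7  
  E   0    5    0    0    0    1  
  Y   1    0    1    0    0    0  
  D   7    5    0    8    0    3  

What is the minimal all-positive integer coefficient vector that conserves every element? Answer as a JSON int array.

Coefficients: [6, 1, 6, 4, 6, 5]

R: 6·2+1·0 = 12 | 6·1+4·0+6·1+5·0 = 12
Z: 6·8+1·7 = 55 | 6·0+4·5+6·0+5·7 = 55
E: 6·0+1·5 = 5 | 6·0+4·0+6·0+5·1 = 5
Y: 6·1+1·0 = 6 | 6·1+4·0+6·0+5·0 = 6
D: 6·7+1·5 = 47 | 6·0+4·8+6·0+5·3 = 47
gcd(6,1,6,4,6,5) = 1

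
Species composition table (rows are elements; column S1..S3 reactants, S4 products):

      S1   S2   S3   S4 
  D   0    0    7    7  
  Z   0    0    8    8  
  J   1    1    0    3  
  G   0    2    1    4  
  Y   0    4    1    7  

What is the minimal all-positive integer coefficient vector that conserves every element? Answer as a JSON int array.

Coefficients: [3, 3, 2, 2]

D: 3·0+3·0+2·7 = 14 | 2·7 = 14
Z: 3·0+3·0+2·8 = 16 | 2·8 = 16
J: 3·1+3·1+2·0 = 6 | 2·3 = 6
G: 3·0+3·2+2·1 = 8 | 2·4 = 8
Y: 3·0+3·4+2·1 = 14 | 2·7 = 14
gcd(3,3,2,2) = 1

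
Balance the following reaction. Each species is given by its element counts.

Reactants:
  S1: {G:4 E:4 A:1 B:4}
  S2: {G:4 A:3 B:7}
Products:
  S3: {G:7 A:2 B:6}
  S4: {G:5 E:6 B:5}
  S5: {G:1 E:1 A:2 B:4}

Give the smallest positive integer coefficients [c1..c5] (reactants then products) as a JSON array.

G: 3·4+5·4 = 32 | 3·7+1·5+6·1 = 32
E: 3·4+5·0 = 12 | 3·0+1·6+6·1 = 12
A: 3·1+5·3 = 18 | 3·2+1·0+6·2 = 18
B: 3·4+5·7 = 47 | 3·6+1·5+6·4 = 47
gcd(3,5,3,1,6) = 1

Coefficients: [3, 5, 3, 1, 6]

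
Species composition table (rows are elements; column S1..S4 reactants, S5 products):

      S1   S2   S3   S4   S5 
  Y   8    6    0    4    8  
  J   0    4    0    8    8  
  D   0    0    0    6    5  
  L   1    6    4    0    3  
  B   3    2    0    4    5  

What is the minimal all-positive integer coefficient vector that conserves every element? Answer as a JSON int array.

Y: 2·8+2·6+1·0+5·4 = 48 | 6·8 = 48
J: 2·0+2·4+1·0+5·8 = 48 | 6·8 = 48
D: 2·0+2·0+1·0+5·6 = 30 | 6·5 = 30
L: 2·1+2·6+1·4+5·0 = 18 | 6·3 = 18
B: 2·3+2·2+1·0+5·4 = 30 | 6·5 = 30
gcd(2,2,1,5,6) = 1

Coefficients: [2, 2, 1, 5, 6]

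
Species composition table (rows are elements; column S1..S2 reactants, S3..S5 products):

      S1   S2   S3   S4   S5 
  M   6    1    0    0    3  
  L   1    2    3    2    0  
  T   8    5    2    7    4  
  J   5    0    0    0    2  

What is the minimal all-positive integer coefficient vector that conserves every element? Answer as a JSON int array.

Coefficients: [2, 3, 2, 1, 5]

M: 2·6+3·1 = 15 | 2·0+1·0+5·3 = 15
L: 2·1+3·2 = 8 | 2·3+1·2+5·0 = 8
T: 2·8+3·5 = 31 | 2·2+1·7+5·4 = 31
J: 2·5+3·0 = 10 | 2·0+1·0+5·2 = 10
gcd(2,3,2,1,5) = 1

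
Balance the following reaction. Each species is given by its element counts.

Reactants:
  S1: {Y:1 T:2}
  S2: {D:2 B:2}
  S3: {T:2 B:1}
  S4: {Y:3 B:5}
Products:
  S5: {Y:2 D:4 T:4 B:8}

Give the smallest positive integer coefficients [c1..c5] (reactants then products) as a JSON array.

Coefficients: [1, 4, 3, 1, 2]

Y: 1·1+4·0+3·0+1·3 = 4 | 2·2 = 4
D: 1·0+4·2+3·0+1·0 = 8 | 2·4 = 8
T: 1·2+4·0+3·2+1·0 = 8 | 2·4 = 8
B: 1·0+4·2+3·1+1·5 = 16 | 2·8 = 16
gcd(1,4,3,1,2) = 1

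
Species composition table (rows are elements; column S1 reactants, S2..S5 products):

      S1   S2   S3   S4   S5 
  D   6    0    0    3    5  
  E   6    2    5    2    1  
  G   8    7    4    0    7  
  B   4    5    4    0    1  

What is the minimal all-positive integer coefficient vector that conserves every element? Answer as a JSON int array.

Coefficients: [5, 1, 3, 5, 3]

D: 5·6 = 30 | 1·0+3·0+5·3+3·5 = 30
E: 5·6 = 30 | 1·2+3·5+5·2+3·1 = 30
G: 5·8 = 40 | 1·7+3·4+5·0+3·7 = 40
B: 5·4 = 20 | 1·5+3·4+5·0+3·1 = 20
gcd(5,1,3,5,3) = 1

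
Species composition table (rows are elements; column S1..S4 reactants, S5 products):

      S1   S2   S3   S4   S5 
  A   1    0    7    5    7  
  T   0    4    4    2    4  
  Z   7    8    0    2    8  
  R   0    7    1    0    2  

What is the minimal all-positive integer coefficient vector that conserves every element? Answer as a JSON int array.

A: 4·1+1·0+3·7+2·5 = 35 | 5·7 = 35
T: 4·0+1·4+3·4+2·2 = 20 | 5·4 = 20
Z: 4·7+1·8+3·0+2·2 = 40 | 5·8 = 40
R: 4·0+1·7+3·1+2·0 = 10 | 5·2 = 10
gcd(4,1,3,2,5) = 1

Coefficients: [4, 1, 3, 2, 5]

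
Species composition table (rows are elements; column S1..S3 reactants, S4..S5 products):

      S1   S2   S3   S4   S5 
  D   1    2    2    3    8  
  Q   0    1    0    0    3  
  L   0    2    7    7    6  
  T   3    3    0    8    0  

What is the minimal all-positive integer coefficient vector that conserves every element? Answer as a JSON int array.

D: 5·1+3·2+3·2 = 17 | 3·3+1·8 = 17
Q: 5·0+3·1+3·0 = 3 | 3·0+1·3 = 3
L: 5·0+3·2+3·7 = 27 | 3·7+1·6 = 27
T: 5·3+3·3+3·0 = 24 | 3·8+1·0 = 24
gcd(5,3,3,3,1) = 1

Coefficients: [5, 3, 3, 3, 1]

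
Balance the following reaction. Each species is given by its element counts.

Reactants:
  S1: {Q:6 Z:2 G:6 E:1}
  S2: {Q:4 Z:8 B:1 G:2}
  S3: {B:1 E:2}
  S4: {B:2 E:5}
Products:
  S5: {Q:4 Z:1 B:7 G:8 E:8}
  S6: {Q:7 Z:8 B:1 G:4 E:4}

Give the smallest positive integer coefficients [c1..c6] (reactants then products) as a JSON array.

Coefficients: [5, 5, 5, 5, 2, 6]

Q: 5·6+5·4+5·0+5·0 = 50 | 2·4+6·7 = 50
Z: 5·2+5·8+5·0+5·0 = 50 | 2·1+6·8 = 50
B: 5·0+5·1+5·1+5·2 = 20 | 2·7+6·1 = 20
G: 5·6+5·2+5·0+5·0 = 40 | 2·8+6·4 = 40
E: 5·1+5·0+5·2+5·5 = 40 | 2·8+6·4 = 40
gcd(5,5,5,5,2,6) = 1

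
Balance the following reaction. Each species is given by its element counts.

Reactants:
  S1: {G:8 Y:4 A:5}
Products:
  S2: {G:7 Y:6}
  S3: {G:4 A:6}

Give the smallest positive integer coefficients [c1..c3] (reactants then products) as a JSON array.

Coefficients: [6, 4, 5]

G: 6·8 = 48 | 4·7+5·4 = 48
Y: 6·4 = 24 | 4·6+5·0 = 24
A: 6·5 = 30 | 4·0+5·6 = 30
gcd(6,4,5) = 1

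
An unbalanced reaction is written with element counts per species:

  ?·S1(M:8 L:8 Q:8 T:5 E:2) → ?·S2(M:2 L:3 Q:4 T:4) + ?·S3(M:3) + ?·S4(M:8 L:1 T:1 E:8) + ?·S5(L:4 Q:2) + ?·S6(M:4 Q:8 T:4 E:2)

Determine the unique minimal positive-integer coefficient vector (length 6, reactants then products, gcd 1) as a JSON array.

M: 5·8 = 40 | 5·2+6·3+1·8+6·0+1·4 = 40
L: 5·8 = 40 | 5·3+6·0+1·1+6·4+1·0 = 40
Q: 5·8 = 40 | 5·4+6·0+1·0+6·2+1·8 = 40
T: 5·5 = 25 | 5·4+6·0+1·1+6·0+1·4 = 25
E: 5·2 = 10 | 5·0+6·0+1·8+6·0+1·2 = 10
gcd(5,5,6,1,6,1) = 1

Coefficients: [5, 5, 6, 1, 6, 1]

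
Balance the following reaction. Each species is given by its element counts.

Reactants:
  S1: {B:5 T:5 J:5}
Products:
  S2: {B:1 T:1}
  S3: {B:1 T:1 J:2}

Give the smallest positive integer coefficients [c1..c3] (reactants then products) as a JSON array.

Coefficients: [2, 5, 5]

B: 2·5 = 10 | 5·1+5·1 = 10
T: 2·5 = 10 | 5·1+5·1 = 10
J: 2·5 = 10 | 5·0+5·2 = 10
gcd(2,5,5) = 1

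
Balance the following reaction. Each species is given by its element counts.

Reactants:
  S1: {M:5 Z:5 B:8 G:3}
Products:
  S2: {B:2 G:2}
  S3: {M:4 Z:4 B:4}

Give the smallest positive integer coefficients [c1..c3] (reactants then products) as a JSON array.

Coefficients: [4, 6, 5]

M: 4·5 = 20 | 6·0+5·4 = 20
Z: 4·5 = 20 | 6·0+5·4 = 20
B: 4·8 = 32 | 6·2+5·4 = 32
G: 4·3 = 12 | 6·2+5·0 = 12
gcd(4,6,5) = 1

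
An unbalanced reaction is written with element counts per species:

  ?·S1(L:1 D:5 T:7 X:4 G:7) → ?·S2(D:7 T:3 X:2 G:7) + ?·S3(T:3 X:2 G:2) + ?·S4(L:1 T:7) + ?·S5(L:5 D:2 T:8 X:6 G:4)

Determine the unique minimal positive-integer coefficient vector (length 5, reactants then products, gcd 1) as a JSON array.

L: 6·1 = 6 | 4·0+5·0+1·1+1·5 = 6
D: 6·5 = 30 | 4·7+5·0+1·0+1·2 = 30
T: 6·7 = 42 | 4·3+5·3+1·7+1·8 = 42
X: 6·4 = 24 | 4·2+5·2+1·0+1·6 = 24
G: 6·7 = 42 | 4·7+5·2+1·0+1·4 = 42
gcd(6,4,5,1,1) = 1

Coefficients: [6, 4, 5, 1, 1]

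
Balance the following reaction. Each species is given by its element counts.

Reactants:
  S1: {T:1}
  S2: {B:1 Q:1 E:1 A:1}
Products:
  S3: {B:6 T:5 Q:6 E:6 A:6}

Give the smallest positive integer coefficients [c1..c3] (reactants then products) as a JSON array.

Coefficients: [5, 6, 1]

B: 5·0+6·1 = 6 | 1·6 = 6
T: 5·1+6·0 = 5 | 1·5 = 5
Q: 5·0+6·1 = 6 | 1·6 = 6
E: 5·0+6·1 = 6 | 1·6 = 6
A: 5·0+6·1 = 6 | 1·6 = 6
gcd(5,6,1) = 1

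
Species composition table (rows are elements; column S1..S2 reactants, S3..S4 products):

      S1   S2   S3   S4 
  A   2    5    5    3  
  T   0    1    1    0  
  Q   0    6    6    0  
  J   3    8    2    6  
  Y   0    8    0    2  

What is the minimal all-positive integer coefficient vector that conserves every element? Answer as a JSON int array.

A: 6·2+1·5 = 17 | 1·5+4·3 = 17
T: 6·0+1·1 = 1 | 1·1+4·0 = 1
Q: 6·0+1·6 = 6 | 1·6+4·0 = 6
J: 6·3+1·8 = 26 | 1·2+4·6 = 26
Y: 6·0+1·8 = 8 | 1·0+4·2 = 8
gcd(6,1,1,4) = 1

Coefficients: [6, 1, 1, 4]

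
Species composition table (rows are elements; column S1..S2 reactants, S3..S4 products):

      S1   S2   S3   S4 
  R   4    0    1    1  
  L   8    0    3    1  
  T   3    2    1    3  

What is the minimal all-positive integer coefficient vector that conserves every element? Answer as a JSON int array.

R: 2·4+5·0 = 8 | 4·1+4·1 = 8
L: 2·8+5·0 = 16 | 4·3+4·1 = 16
T: 2·3+5·2 = 16 | 4·1+4·3 = 16
gcd(2,5,4,4) = 1

Coefficients: [2, 5, 4, 4]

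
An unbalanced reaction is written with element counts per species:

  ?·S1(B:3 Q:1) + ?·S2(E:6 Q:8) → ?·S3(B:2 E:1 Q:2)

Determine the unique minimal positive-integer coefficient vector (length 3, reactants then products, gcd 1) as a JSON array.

Coefficients: [4, 1, 6]

B: 4·3+1·0 = 12 | 6·2 = 12
E: 4·0+1·6 = 6 | 6·1 = 6
Q: 4·1+1·8 = 12 | 6·2 = 12
gcd(4,1,6) = 1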